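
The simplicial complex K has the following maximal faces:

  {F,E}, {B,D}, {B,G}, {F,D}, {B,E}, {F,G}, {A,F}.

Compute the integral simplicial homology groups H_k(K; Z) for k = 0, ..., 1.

H_0 = Z,  H_1 = Z^2.

Order the vertices as A < B < D < E < F < G. Listing each simplex with vertices in this order, K has dimension 1 with simplices:

  0-simplices (6): A, B, D, E, F, G
  1-simplices (7): AF, BD, BE, BG, DF, EF, FG

giving chain groups C_0 ≅ Z^6, C_1 ≅ Z^7.

∂_1: C_1 → C_0 is given by ∂[p,q] = [q] − [p].
The 6×7 boundary matrix has rank 5 and Smith normal form diag(1,1,1,1,1).

Now H_k = ker ∂_k / im ∂_{k+1}, so:

  H_0: rank C_0 − rank ∂_1 = 6 − 5 = 1, and the invariant factors of ∂_1 are all 1, so H_0 ≅ Z.
  H_1: rank ker ∂_1 − rank ∂_2 = (7 − 5) − 0 = 2, and there is no ∂_2, so H_1 ≅ Z^2.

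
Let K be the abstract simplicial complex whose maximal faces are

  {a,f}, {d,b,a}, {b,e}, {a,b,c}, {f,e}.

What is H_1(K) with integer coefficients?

H_1 = Z.

Fix the vertex order a < b < c < d < e < f and write every simplex with vertices in increasing order. Then dim K = 2 and the simplices of K are:

  0-simplices (6): a, b, c, d, e, f
  1-simplices (8): ab, ac, ad, af, bc, bd, be, ef
  2-simplices (2): abc, abd

Hence C_0 ≅ Z^6, C_1 ≅ Z^8, C_2 ≅ Z^2.

∂_1: C_1 → C_0 sends each edge [p,q] (with p < q) to q − p.
The 6×8 boundary matrix has rank 5 and Smith normal form diag(1,1,1,1,1).

The boundary map ∂_2: C_2 → C_1 acts by ∂[p,q,r] = [q,r] − [p,r] + [p,q]. For instance
  ∂abc = bc − ac + ab,
  ∂abd = bd − ad + ab.
The 8×2 boundary matrix has rank 2 and Smith normal form diag(1,1).

Now H_k = ker ∂_k / im ∂_{k+1}, so:

  H_1: rank ker ∂_1 − rank ∂_2 = (8 − 5) − 2 = 1, and the invariant factors of ∂_2 are all 1, so H_1 ≅ Z.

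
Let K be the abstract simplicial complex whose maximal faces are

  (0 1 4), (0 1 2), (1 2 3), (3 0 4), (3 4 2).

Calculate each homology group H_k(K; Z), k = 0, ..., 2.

H_0 = Z,  H_1 = Z,  H_2 = 0.

Take the total order 0 < 1 < 2 < 3 < 4 on the vertex set. Then K (dimension 2) consists of the simplices:

  0-simplices (5): [0], [1], [2], [3], [4]
  1-simplices (10): [0,1], [0,2], [0,3], [0,4], [1,2], [1,3], [1,4], [2,3], [2,4], [3,4]
  2-simplices (5): [0,1,2], [0,1,4], [0,3,4], [1,2,3], [2,3,4]

so the chain groups are C_0 ≅ Z^5, C_1 ≅ Z^10, C_2 ≅ Z^5.

∂_1: C_1 → C_0 maps an edge to its endpoints' difference, ∂[p,q] = q − p. For instance
  ∂[0,4] = [4] − [0].
The resulting 5×10 matrix has rank 4, and its Smith normal form has invariant factors (1,1,1,1).

∂_2: C_2 → C_1 acts by ∂[p,q,r] = [q,r] − [p,r] + [p,q]. For instance
  ∂[0,1,4] = [1,4] − [0,4] + [0,1],
  ∂[0,3,4] = [3,4] − [0,4] + [0,3].
The resulting 10×5 matrix has rank 5, and its Smith normal form has invariant factors (1,1,1,1,1).

Computing H_k = (kernel of ∂_k) / (image of ∂_{k+1}):

  H_0: rank C_0 − rank ∂_1 = 5 − 4 = 1, and the invariant factors of ∂_1 are all 1, so H_0 ≅ Z.
  H_1: rank ker ∂_1 − rank ∂_2 = (10 − 4) − 5 = 1, and the invariant factors of ∂_2 are all 1, so H_1 ≅ Z.
  H_2: rank ker ∂_2 − rank ∂_3 = (5 − 5) − 0 = 0, and there is no ∂_3, so H_2 ≅ 0.

As a check, the Euler characteristic is 5 − 10 + 5 = 0, which agrees with 1 − 1 + 0 = 0.
(K is a triangulation of the Möbius band.)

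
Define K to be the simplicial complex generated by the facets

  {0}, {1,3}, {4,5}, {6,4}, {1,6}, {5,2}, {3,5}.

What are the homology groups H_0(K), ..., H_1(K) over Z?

K has 7 vertices, 6 edges.
rank ∂_0 = 0, rank ∂_1 = 5 ⇒ b_0 = 7 − 0 − 5 = 2; all invariant factors of ∂_1 are 1 so no torsion. So H_0 = Z^2.
rank ∂_1 = 5, rank ∂_2 = 0 ⇒ b_1 = 6 − 5 − 0 = 1. So H_1 = Z.

H_0 = Z^2,  H_1 = Z.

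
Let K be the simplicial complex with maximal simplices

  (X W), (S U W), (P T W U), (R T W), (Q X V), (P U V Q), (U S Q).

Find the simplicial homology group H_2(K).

Order the vertices as P < Q < R < S < T < U < V < W < X. Listing each simplex with vertices in this order, K has dimension 3 with simplices:

  0-simplices (9): P, Q, R, S, T, U, V, W, X
  1-simplices (19): PQ, PT, PU, PV, PW, QS, QU, QV, QX, RT, RW, SU, SW, TU, TW, UV, UW, VX, WX
  2-simplices (12): PQU, PQV, PTU, PTW, PUV, PUW, QSU, QUV, QVX, RTW, SUW, TUW
  3-simplices (2): PQUV, PTUW

so the chain groups are C_0 ≅ Z^9, C_1 ≅ Z^19, C_2 ≅ Z^12, C_3 ≅ Z^2.

The boundary map ∂_1: C_1 → C_0 maps an edge to its endpoints' difference, ∂[p,q] = q − p. For instance
  ∂QX = X − Q.
The 9×19 boundary matrix has rank 8 and Smith normal form diag(1,1,1,1,1,1,1,1).

The boundary map ∂_2: C_2 → C_1 acts by ∂[p,q,r] = [q,r] − [p,r] + [p,q]. For instance
  ∂QSU = SU − QU + QS,
  ∂QUV = UV − QV + QU.
The 19×12 boundary matrix has rank 10 and Smith normal form diag(1,1,1,1,1,1,1,1,1,1).

∂_3: C_3 → C_2 sends each 3-simplex σ to the alternating sum Σ_i (−1)^i (σ with its i-th vertex removed). For instance
  ∂PQUV = QUV − PUV + PQV − PQU,
  ∂PTUW = TUW − PUW + PTW − PTU.
The resulting 12×2 matrix has rank 2, and its Smith normal form has invariant factors (1,1).

Reading off H_k = ker ∂_k / im ∂_{k+1}:

  H_2: rank ker ∂_2 − rank ∂_3 = (12 − 10) − 2 = 0, and the invariant factors of ∂_3 are all 1, so H_2 = 0.

H_2 = 0.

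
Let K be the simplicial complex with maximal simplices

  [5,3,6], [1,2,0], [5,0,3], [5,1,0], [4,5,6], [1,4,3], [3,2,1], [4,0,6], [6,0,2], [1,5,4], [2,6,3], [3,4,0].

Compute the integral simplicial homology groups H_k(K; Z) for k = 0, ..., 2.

Fix the vertex order 0 < 1 < 2 < 3 < 4 < 5 < 6 and write every simplex with vertices in increasing order. Then dim K = 2 and the simplices of K are:

  0-simplices (7): [0], [1], [2], [3], [4], [5], [6]
  1-simplices (18): [0,1], [0,2], [0,3], [0,4], [0,5], [0,6], [1,2], [1,3], [1,4], [1,5], [2,3], [2,6], [3,4], [3,5], [3,6], [4,5], [4,6], [5,6]
  2-simplices (12): [0,1,2], [0,1,5], [0,2,6], [0,3,4], [0,3,5], [0,4,6], [1,2,3], [1,3,4], [1,4,5], [2,3,6], [3,5,6], [4,5,6]

Hence C_0 ≅ Z^7, C_1 ≅ Z^18, C_2 ≅ Z^12.

The boundary map ∂_1: C_1 → C_0 is given by ∂[p,q] = [q] − [p]. For instance
  ∂[1,5] = [5] − [1].
This gives a 7×18 integer matrix of rank 6; reducing to Smith normal form yields diagonal entries (1,1,1,1,1,1).

The boundary map ∂_2: C_2 → C_1 sends each 2-simplex [p,q,r] to [q,r] − [p,r] + [p,q]. For instance
  ∂[2,3,6] = [3,6] − [2,6] + [2,3],
  ∂[0,1,5] = [1,5] − [0,5] + [0,1].
The 18×12 boundary matrix has rank 12 and Smith normal form diag(1,1,1,1,1,1,1,1,1,1,1,2).

Computing H_k = (kernel of ∂_k) / (image of ∂_{k+1}):

  H_0: rank C_0 − rank ∂_1 = 7 − 6 = 1, and the invariant factors of ∂_1 are all 1, so H_0 = Z.
  H_1: rank ker ∂_1 − rank ∂_2 = (18 − 6) − 12 = 0, and ∂_2 has invariant factor 2 > 1, so H_1 = Z_2.
  H_2: rank ker ∂_2 − rank ∂_3 = (12 − 12) − 0 = 0, and there is no ∂_3, so H_2 = 0.

(K is a triangulation of the real projective plane RP^2.)

H_0 ≅ Z,  H_1 ≅ Z_2,  H_2 = 0.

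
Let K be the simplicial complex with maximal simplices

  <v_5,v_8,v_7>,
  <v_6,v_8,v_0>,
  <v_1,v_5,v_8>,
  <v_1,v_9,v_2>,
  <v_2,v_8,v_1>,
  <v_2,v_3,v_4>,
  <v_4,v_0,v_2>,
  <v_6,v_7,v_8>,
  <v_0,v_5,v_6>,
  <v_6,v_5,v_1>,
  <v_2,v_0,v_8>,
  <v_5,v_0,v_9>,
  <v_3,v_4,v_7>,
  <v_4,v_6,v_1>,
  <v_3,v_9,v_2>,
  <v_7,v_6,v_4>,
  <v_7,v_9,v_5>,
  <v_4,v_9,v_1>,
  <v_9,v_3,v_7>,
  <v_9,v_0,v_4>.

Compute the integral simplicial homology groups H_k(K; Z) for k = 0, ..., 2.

H_0 ≅ Z,  H_1 ≅ Z ⊕ Z/2,  H_2 = 0.

Order the vertices as v_0 < v_1 < v_2 < v_3 < v_4 < v_5 < v_6 < v_7 < v_8 < v_9. Listing each simplex with vertices in this order, K has dimension 2 with simplices:

  0-simplices (10): [v_0], [v_1], [v_2], [v_3], [v_4], [v_5], [v_6], [v_7], [v_8], [v_9]
  1-simplices (30): (30 of them)
  2-simplices (20): (20 of them)

Hence C_0 ≅ Z^10, C_1 ≅ Z^30, C_2 ≅ Z^20.

Boundary ∂_1: C_1 → C_0 is given by ∂[p,q] = [q] − [p].
The 10×30 boundary matrix has rank 9 and Smith normal form diag(1,1,1,1,1,1,1,1,1).

The boundary map ∂_2: C_2 → C_1 acts by ∂[p,q,r] = [q,r] − [p,r] + [p,q]. For instance
  ∂[v_0,v_5,v_6] = [v_5,v_6] − [v_0,v_6] + [v_0,v_5],
  ∂[v_2,v_3,v_4] = [v_3,v_4] − [v_2,v_4] + [v_2,v_3].
The 30×20 boundary matrix has rank 20 and Smith normal form diag(1,1,1,1,1,1,1,1,1,1,1,1,1,1,1,1,1,1,1,2).

From H_k ≅ ker(∂_k) / im(∂_{k+1}) we obtain:

  H_0: rank C_0 − rank ∂_1 = 10 − 9 = 1, and the invariant factors of ∂_1 are all 1, so H_0 = Z.
  H_1: rank ker ∂_1 − rank ∂_2 = (30 − 9) − 20 = 1, and ∂_2 has invariant factor 2 > 1, so H_1 = Z ⊕ Z/2.
  H_2: rank ker ∂_2 − rank ∂_3 = (20 − 20) − 0 = 0, and there is no ∂_3, so H_2 = 0.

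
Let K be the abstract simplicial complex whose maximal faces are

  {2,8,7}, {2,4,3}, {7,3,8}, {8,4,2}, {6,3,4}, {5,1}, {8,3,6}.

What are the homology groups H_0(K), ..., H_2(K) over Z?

H_0 = Z^2,  H_1 = Z,  H_2 = 0.

Order the vertices as 1 < 2 < 3 < 4 < 5 < 6 < 7 < 8. Listing each simplex with vertices in this order, K has dimension 2 with simplices:

  0-simplices (8): [1], [2], [3], [4], [5], [6], [7], [8]
  1-simplices (13): [1,5], [2,3], [2,4], [2,7], [2,8], [3,4], [3,6], [3,7], [3,8], [4,6], [4,8], [6,8], [7,8]
  2-simplices (6): [2,3,4], [2,4,8], [2,7,8], [3,4,6], [3,6,8], [3,7,8]

so the chain groups are C_0 ≅ Z^8, C_1 ≅ Z^13, C_2 ≅ Z^6.

The boundary map ∂_1: C_1 → C_0 sends each edge [p,q] (with p < q) to q − p. For instance
  ∂[3,8] = [8] − [3].
The resulting 8×13 matrix has rank 6, and its Smith normal form has invariant factors (1,1,1,1,1,1).

Boundary ∂_2: C_2 → C_1 acts by ∂[p,q,r] = [q,r] − [p,r] + [p,q]. For instance
  ∂[3,6,8] = [6,8] − [3,8] + [3,6],
  ∂[2,7,8] = [7,8] − [2,8] + [2,7].
The 13×6 boundary matrix has rank 6 and Smith normal form diag(1,1,1,1,1,1).

Now H_k = ker ∂_k / im ∂_{k+1}, so:

  H_0: rank C_0 − rank ∂_1 = 8 − 6 = 2, and the invariant factors of ∂_1 are all 1, so H_0 ≅ Z^2.
  H_1: rank ker ∂_1 − rank ∂_2 = (13 − 6) − 6 = 1, and the invariant factors of ∂_2 are all 1, so H_1 ≅ Z.
  H_2: rank ker ∂_2 − rank ∂_3 = (6 − 6) − 0 = 0, and there is no ∂_3, so H_2 ≅ 0.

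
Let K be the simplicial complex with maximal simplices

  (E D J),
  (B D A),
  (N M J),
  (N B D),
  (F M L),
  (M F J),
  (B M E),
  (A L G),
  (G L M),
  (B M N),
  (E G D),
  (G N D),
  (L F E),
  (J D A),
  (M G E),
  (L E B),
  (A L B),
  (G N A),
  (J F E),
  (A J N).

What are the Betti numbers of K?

b_0 = 1, b_1 = 1, b_2 = 0.

K has 10 vertices, 30 edges, 20 triangles.
rank ∂_0 = 0, rank ∂_1 = 9 ⇒ b_0 = 10 − 0 − 9 = 1; all invariant factors of ∂_1 are 1 so no torsion. So H_0 = Z.
rank ∂_1 = 9, rank ∂_2 = 20 ⇒ b_1 = 30 − 9 − 20 = 1; ∂_2 has invariant factor(s) [2] giving torsion. So H_1 = Z × Z/2.
rank ∂_2 = 20, rank ∂_3 = 0 ⇒ b_2 = 20 − 20 − 0 = 0. So H_2 = 0.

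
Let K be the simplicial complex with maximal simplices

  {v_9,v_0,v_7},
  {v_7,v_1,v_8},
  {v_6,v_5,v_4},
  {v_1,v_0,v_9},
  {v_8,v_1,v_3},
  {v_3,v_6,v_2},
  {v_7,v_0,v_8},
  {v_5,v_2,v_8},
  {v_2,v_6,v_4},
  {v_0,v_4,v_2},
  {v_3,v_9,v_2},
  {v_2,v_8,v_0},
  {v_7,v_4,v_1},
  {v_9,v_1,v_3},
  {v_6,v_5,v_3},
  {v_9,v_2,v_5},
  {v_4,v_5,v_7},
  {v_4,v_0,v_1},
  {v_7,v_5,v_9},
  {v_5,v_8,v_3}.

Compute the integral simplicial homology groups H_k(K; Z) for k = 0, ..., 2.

H_0 ≅ Z,  H_1 ≅ Z ⊕ Z/2Z,  H_2 = 0.

Order the vertices as v_0 < v_1 < v_2 < v_3 < v_4 < v_5 < v_6 < v_7 < v_8 < v_9. Listing each simplex with vertices in this order, K has dimension 2 with simplices:

  0-simplices (10): [v_0], [v_1], [v_2], [v_3], [v_4], [v_5], [v_6], [v_7], [v_8], [v_9]
  1-simplices (30): (30 of them)
  2-simplices (20): (20 of them)

so the chain groups are C_0 ≅ Z^10, C_1 ≅ Z^30, C_2 ≅ Z^20.

∂_1: C_1 → C_0 is given by ∂[p,q] = [q] − [p].
This gives a 10×30 integer matrix of rank 9; reducing to Smith normal form yields diagonal entries (1,1,1,1,1,1,1,1,1).

The boundary map ∂_2: C_2 → C_1 maps a triangle to the signed sum of its edges. For instance
  ∂[v_2,v_3,v_6] = [v_3,v_6] − [v_2,v_6] + [v_2,v_3],
  ∂[v_0,v_2,v_8] = [v_2,v_8] − [v_0,v_8] + [v_0,v_2].
As a 30×20 matrix over Z this has rank 20, with invariant factors (1,1,1,1,1,1,1,1,1,1,1,1,1,1,1,1,1,1,1,2).

Now H_k = ker ∂_k / im ∂_{k+1}, so:

  H_0: rank C_0 − rank ∂_1 = 10 − 9 = 1, and the invariant factors of ∂_1 are all 1, so H_0 = Z.
  H_1: rank ker ∂_1 − rank ∂_2 = (30 − 9) − 20 = 1, and ∂_2 has invariant factor 2 > 1, so H_1 = Z ⊕ Z/2Z.
  H_2: rank ker ∂_2 − rank ∂_3 = (20 − 20) − 0 = 0, and there is no ∂_3, so H_2 = 0.

As a check, the Euler characteristic is 10 − 30 + 20 = 0, which agrees with 1 − 1 + 0 = 0.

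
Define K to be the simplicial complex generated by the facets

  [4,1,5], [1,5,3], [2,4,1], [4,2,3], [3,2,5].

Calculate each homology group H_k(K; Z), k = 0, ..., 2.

H_0 ≅ Z,  H_1 ≅ Z,  H_2 = 0.

Take the total order 1 < 2 < 3 < 4 < 5 on the vertex set. Then K (dimension 2) consists of the simplices:

  0-simplices (5): [1], [2], [3], [4], [5]
  1-simplices (10): [1,2], [1,3], [1,4], [1,5], [2,3], [2,4], [2,5], [3,4], [3,5], [4,5]
  2-simplices (5): [1,2,4], [1,3,5], [1,4,5], [2,3,4], [2,3,5]

so the chain groups are C_0 ≅ Z^5, C_1 ≅ Z^10, C_2 ≅ Z^5.

Boundary ∂_1: C_1 → C_0 is given by ∂[p,q] = [q] − [p]. For instance
  ∂[3,5] = [5] − [3].
The resulting 5×10 matrix has rank 4, and its Smith normal form has invariant factors (1,1,1,1).

The boundary map ∂_2: C_2 → C_1 acts by ∂[p,q,r] = [q,r] − [p,r] + [p,q]. For instance
  ∂[2,3,5] = [3,5] − [2,5] + [2,3],
  ∂[2,3,4] = [3,4] − [2,4] + [2,3].
The 10×5 boundary matrix has rank 5 and Smith normal form diag(1,1,1,1,1).

Now H_k = ker ∂_k / im ∂_{k+1}, so:

  H_0: rank C_0 − rank ∂_1 = 5 − 4 = 1, and the invariant factors of ∂_1 are all 1, so H_0 = Z.
  H_1: rank ker ∂_1 − rank ∂_2 = (10 − 4) − 5 = 1, and the invariant factors of ∂_2 are all 1, so H_1 = Z.
  H_2: rank ker ∂_2 − rank ∂_3 = (5 − 5) − 0 = 0, and there is no ∂_3, so H_2 = 0.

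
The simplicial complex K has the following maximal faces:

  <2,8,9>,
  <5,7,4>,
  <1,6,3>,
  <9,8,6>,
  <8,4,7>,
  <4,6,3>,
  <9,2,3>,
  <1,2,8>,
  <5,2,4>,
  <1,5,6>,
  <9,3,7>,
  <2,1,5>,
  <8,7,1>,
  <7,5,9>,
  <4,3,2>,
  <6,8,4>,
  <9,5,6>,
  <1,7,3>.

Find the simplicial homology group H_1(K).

H_1 ≅ Z^2.

Take the total order 1 < 2 < 3 < 4 < 5 < 6 < 7 < 8 < 9 on the vertex set. Then K (dimension 2) consists of the simplices:

  0-simplices (9): [1], [2], [3], [4], [5], [6], [7], [8], [9]
  1-simplices (27): (27 of them)
  2-simplices (18): [1,2,5], [1,2,8], [1,3,6], [1,3,7], [1,5,6], [1,7,8], [2,3,4], [2,3,9], [2,4,5], [2,8,9], [3,4,6], [3,7,9], [4,5,7], [4,6,8], [4,7,8], [5,6,9], [5,7,9], [6,8,9]

giving chain groups C_0 ≅ Z^9, C_1 ≅ Z^27, C_2 ≅ Z^18.

The boundary map ∂_1: C_1 → C_0 sends each edge [p,q] (with p < q) to q − p.
The resulting 9×27 matrix has rank 8, and its Smith normal form has invariant factors (1,1,1,1,1,1,1,1).

∂_2: C_2 → C_1 maps a triangle to the signed sum of its edges. For instance
  ∂[1,2,8] = [2,8] − [1,8] + [1,2],
  ∂[5,7,9] = [7,9] − [5,9] + [5,7].
The 27×18 boundary matrix has rank 17 and Smith normal form diag(1,1,1,1,1,1,1,1,1,1,1,1,1,1,1,1,1).

From H_k ≅ ker(∂_k) / im(∂_{k+1}) we obtain:

  H_1: rank ker ∂_1 − rank ∂_2 = (27 − 8) − 17 = 2, and the invariant factors of ∂_2 are all 1, so H_1 ≅ Z^2.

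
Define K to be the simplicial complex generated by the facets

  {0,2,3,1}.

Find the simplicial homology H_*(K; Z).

H_0 = Z,  H_1 = 0,  H_2 = 0,  H_3 = 0.

K has 4 vertices, 6 edges, 4 triangles, 1 3-simplex.
rank ∂_0 = 0, rank ∂_1 = 3 ⇒ b_0 = 4 − 0 − 3 = 1; all invariant factors of ∂_1 are 1 so no torsion. So H_0 ≅ Z.
rank ∂_1 = 3, rank ∂_2 = 3 ⇒ b_1 = 6 − 3 − 3 = 0; all invariant factors of ∂_2 are 1 so no torsion. So H_1 ≅ 0.
rank ∂_2 = 3, rank ∂_3 = 1 ⇒ b_2 = 4 − 3 − 1 = 0; all invariant factors of ∂_3 are 1 so no torsion. So H_2 ≅ 0.
rank ∂_3 = 1, rank ∂_4 = 0 ⇒ b_3 = 1 − 1 − 0 = 0. So H_3 ≅ 0.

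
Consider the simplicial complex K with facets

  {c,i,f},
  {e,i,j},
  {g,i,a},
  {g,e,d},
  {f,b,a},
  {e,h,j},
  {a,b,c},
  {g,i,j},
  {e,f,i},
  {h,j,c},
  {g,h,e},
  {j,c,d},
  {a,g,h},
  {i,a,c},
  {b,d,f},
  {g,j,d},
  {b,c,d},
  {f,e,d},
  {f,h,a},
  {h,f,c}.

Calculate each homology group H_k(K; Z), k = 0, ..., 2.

We work with the vertex ordering a < b < c < d < e < f < g < h < i < j. The simplices of K, each written with vertices in increasing order, are:

  0-simplices (10): a, b, c, d, e, f, g, h, i, j
  1-simplices (30): ab, ac, af, ag, ah, ai, bc, bd, bf, cd, cf, ch, ci, cj, de, df, dg, dj, ef, eg, eh, ei, ej, fh, fi, gh, gi, gj, hj, ij
  2-simplices (20): abc, abf, aci, afh, agh, agi, bcd, bdf, cdj, cfh, cfi, chj, def, deg, dgj, efi, egh, ehj, eij, gij

giving chain groups C_0 ≅ Z^10, C_1 ≅ Z^30, C_2 ≅ Z^20.

Boundary ∂_1: C_1 → C_0 is given by ∂[p,q] = [q] − [p].
The resulting 10×30 matrix has rank 9, and its Smith normal form has invariant factors (1,1,1,1,1,1,1,1,1).

∂_2: C_2 → C_1 acts by ∂[p,q,r] = [q,r] − [p,r] + [p,q]. For instance
  ∂egh = gh − eh + eg,
  ∂gij = ij − gj + gi.
The resulting 30×20 matrix has rank 20, and its Smith normal form has invariant factors (1,1,1,1,1,1,1,1,1,1,1,1,1,1,1,1,1,1,1,2).

Now H_k = ker ∂_k / im ∂_{k+1}, so:

  H_0: rank C_0 − rank ∂_1 = 10 − 9 = 1, and the invariant factors of ∂_1 are all 1, so H_0 ≅ Z.
  H_1: rank ker ∂_1 − rank ∂_2 = (30 − 9) − 20 = 1, and ∂_2 has invariant factor 2 > 1, so H_1 ≅ Z ⊕ Z_2.
  H_2: rank ker ∂_2 − rank ∂_3 = (20 − 20) − 0 = 0, and there is no ∂_3, so H_2 ≅ 0.

As a check, the Euler characteristic is 10 − 30 + 20 = 0, which agrees with 1 − 1 + 0 = 0.

H_0 ≅ Z,  H_1 ≅ Z ⊕ Z_2,  H_2 = 0.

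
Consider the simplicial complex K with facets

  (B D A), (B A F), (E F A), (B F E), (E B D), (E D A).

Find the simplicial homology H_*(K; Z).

H_0 = Z,  H_1 = 0,  H_2 = Z.

Order the vertices as A < B < D < E < F. Listing each simplex with vertices in this order, K has dimension 2 with simplices:

  0-simplices (5): A, B, D, E, F
  1-simplices (9): AB, AD, AE, AF, BD, BE, BF, DE, EF
  2-simplices (6): ABD, ABF, ADE, AEF, BDE, BEF

so the chain groups are C_0 ≅ Z^5, C_1 ≅ Z^9, C_2 ≅ Z^6.

The boundary map ∂_1: C_1 → C_0 sends each edge [p,q] (with p < q) to q − p. For instance
  ∂BF = F − B.
The 5×9 boundary matrix has rank 4 and Smith normal form diag(1,1,1,1).

∂_2: C_2 → C_1 maps a triangle to the signed sum of its edges. For instance
  ∂ABF = BF − AF + AB,
  ∂ABD = BD − AD + AB.
This gives a 9×6 integer matrix of rank 5; reducing to Smith normal form yields diagonal entries (1,1,1,1,1).

Computing H_k = (kernel of ∂_k) / (image of ∂_{k+1}):

  H_0: rank C_0 − rank ∂_1 = 5 − 4 = 1, and the invariant factors of ∂_1 are all 1, so H_0 ≅ Z.
  H_1: rank ker ∂_1 − rank ∂_2 = (9 − 4) − 5 = 0, and the invariant factors of ∂_2 are all 1, so H_1 ≅ 0.
  H_2: rank ker ∂_2 − rank ∂_3 = (6 − 5) − 0 = 1, and there is no ∂_3, so H_2 ≅ Z.

As a check, the Euler characteristic is 5 − 9 + 6 = 2, which agrees with 1 − 0 + 1 = 2.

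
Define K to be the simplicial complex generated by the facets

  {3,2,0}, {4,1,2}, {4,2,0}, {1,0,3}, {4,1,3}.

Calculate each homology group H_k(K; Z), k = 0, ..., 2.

H_0 = Z,  H_1 = Z,  H_2 = 0.

Take the total order 0 < 1 < 2 < 3 < 4 on the vertex set. Then K (dimension 2) consists of the simplices:

  0-simplices (5): [0], [1], [2], [3], [4]
  1-simplices (10): [0,1], [0,2], [0,3], [0,4], [1,2], [1,3], [1,4], [2,3], [2,4], [3,4]
  2-simplices (5): [0,1,3], [0,2,3], [0,2,4], [1,2,4], [1,3,4]

giving chain groups C_0 ≅ Z^5, C_1 ≅ Z^10, C_2 ≅ Z^5.

The boundary map ∂_1: C_1 → C_0 maps an edge to its endpoints' difference, ∂[p,q] = q − p. For instance
  ∂[0,3] = [3] − [0].
As a 5×10 matrix over Z this has rank 4, with invariant factors (1,1,1,1).

∂_2: C_2 → C_1 maps a triangle to the signed sum of its edges. For instance
  ∂[1,2,4] = [2,4] − [1,4] + [1,2],
  ∂[0,2,4] = [2,4] − [0,4] + [0,2].
As a 10×5 matrix over Z this has rank 5, with invariant factors (1,1,1,1,1).

Now H_k = ker ∂_k / im ∂_{k+1}, so:

  H_0: rank C_0 − rank ∂_1 = 5 − 4 = 1, and the invariant factors of ∂_1 are all 1, so H_0 ≅ Z.
  H_1: rank ker ∂_1 − rank ∂_2 = (10 − 4) − 5 = 1, and the invariant factors of ∂_2 are all 1, so H_1 ≅ Z.
  H_2: rank ker ∂_2 − rank ∂_3 = (5 − 5) − 0 = 0, and there is no ∂_3, so H_2 ≅ 0.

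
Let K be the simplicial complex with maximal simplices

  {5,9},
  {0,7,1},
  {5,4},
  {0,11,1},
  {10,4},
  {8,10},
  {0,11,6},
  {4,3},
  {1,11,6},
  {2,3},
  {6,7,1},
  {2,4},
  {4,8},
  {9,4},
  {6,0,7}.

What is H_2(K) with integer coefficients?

We work with the vertex ordering 0 < 1 < 2 < 3 < 4 < 5 < 6 < 7 < 8 < 9 < 10 < 11. The simplices of K, each written with vertices in increasing order, are:

  0-simplices (12): [0], [1], [2], [3], [4], [5], [6], [7], [8], [9], [10], [11]
  1-simplices (18): [0,1], [0,6], [0,7], [0,11], [1,6], [1,7], [1,11], [2,3], [2,4], [3,4], [4,5], [4,8], [4,9], [4,10], [5,9], [6,7], [6,11], [8,10]
  2-simplices (6): [0,1,7], [0,1,11], [0,6,7], [0,6,11], [1,6,7], [1,6,11]

Hence C_0 ≅ Z^12, C_1 ≅ Z^18, C_2 ≅ Z^6.

∂_1: C_1 → C_0 maps an edge to its endpoints' difference, ∂[p,q] = q − p.
As a 12×18 matrix over Z this has rank 10, with invariant factors (1,1,1,1,1,1,1,1,1,1).

The boundary map ∂_2: C_2 → C_1 acts by ∂[p,q,r] = [q,r] − [p,r] + [p,q]. For instance
  ∂[0,1,7] = [1,7] − [0,7] + [0,1],
  ∂[0,6,7] = [6,7] − [0,7] + [0,6].
The 18×6 boundary matrix has rank 5 and Smith normal form diag(1,1,1,1,1).

From H_k ≅ ker(∂_k) / im(∂_{k+1}) we obtain:

  H_2: rank ker ∂_2 − rank ∂_3 = (6 − 5) − 0 = 1, and there is no ∂_3, so H_2 = Z.

H_2 = Z.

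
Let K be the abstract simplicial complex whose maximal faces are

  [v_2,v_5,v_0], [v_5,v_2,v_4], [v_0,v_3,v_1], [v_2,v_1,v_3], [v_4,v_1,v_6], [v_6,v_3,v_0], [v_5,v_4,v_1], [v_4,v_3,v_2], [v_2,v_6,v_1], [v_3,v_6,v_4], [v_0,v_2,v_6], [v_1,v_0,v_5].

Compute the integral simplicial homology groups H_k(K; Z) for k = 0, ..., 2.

H_0 = Z,  H_1 = Z/2,  H_2 = 0.

Fix the vertex order v_0 < v_1 < v_2 < v_3 < v_4 < v_5 < v_6 and write every simplex with vertices in increasing order. Then dim K = 2 and the simplices of K are:

  0-simplices (7): [v_0], [v_1], [v_2], [v_3], [v_4], [v_5], [v_6]
  1-simplices (18): (18 of them)
  2-simplices (12): (12 of them)

so the chain groups are C_0 ≅ Z^7, C_1 ≅ Z^18, C_2 ≅ Z^12.

The boundary map ∂_1: C_1 → C_0 sends each edge [p,q] (with p < q) to q − p. For instance
  ∂[v_2,v_4] = [v_4] − [v_2].
The resulting 7×18 matrix has rank 6, and its Smith normal form has invariant factors (1,1,1,1,1,1).

The boundary map ∂_2: C_2 → C_1 maps a triangle to the signed sum of its edges. For instance
  ∂[v_1,v_4,v_5] = [v_4,v_5] − [v_1,v_5] + [v_1,v_4],
  ∂[v_0,v_2,v_6] = [v_2,v_6] − [v_0,v_6] + [v_0,v_2].
The 18×12 boundary matrix has rank 12 and Smith normal form diag(1,1,1,1,1,1,1,1,1,1,1,2).

From H_k ≅ ker(∂_k) / im(∂_{k+1}) we obtain:

  H_0: rank C_0 − rank ∂_1 = 7 − 6 = 1, and the invariant factors of ∂_1 are all 1, so H_0 ≅ Z.
  H_1: rank ker ∂_1 − rank ∂_2 = (18 − 6) − 12 = 0, and ∂_2 has invariant factor 2 > 1, so H_1 ≅ Z/2.
  H_2: rank ker ∂_2 − rank ∂_3 = (12 − 12) − 0 = 0, and there is no ∂_3, so H_2 ≅ 0.

As a check, the Euler characteristic is 7 − 18 + 12 = 1, which agrees with 1 − 0 + 0 = 1.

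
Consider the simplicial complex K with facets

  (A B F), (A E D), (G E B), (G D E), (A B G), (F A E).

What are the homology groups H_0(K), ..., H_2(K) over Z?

H_0 = Z,  H_1 = Z,  H_2 = 0.

We work with the vertex ordering A < B < D < E < F < G. The simplices of K, each written with vertices in increasing order, are:

  0-simplices (6): A, B, D, E, F, G
  1-simplices (12): AB, AD, AE, AF, AG, BE, BF, BG, DE, DG, EF, EG
  2-simplices (6): ABF, ABG, ADE, AEF, BEG, DEG

giving chain groups C_0 ≅ Z^6, C_1 ≅ Z^12, C_2 ≅ Z^6.

∂_1: C_1 → C_0 sends each edge [p,q] (with p < q) to q − p. For instance
  ∂AB = B − A.
This gives a 6×12 integer matrix of rank 5; reducing to Smith normal form yields diagonal entries (1,1,1,1,1).

∂_2: C_2 → C_1 sends each 2-simplex [p,q,r] to [q,r] − [p,r] + [p,q]. For instance
  ∂DEG = EG − DG + DE,
  ∂AEF = EF − AF + AE.
As a 12×6 matrix over Z this has rank 6, with invariant factors (1,1,1,1,1,1).

Now H_k = ker ∂_k / im ∂_{k+1}, so:

  H_0: rank C_0 − rank ∂_1 = 6 − 5 = 1, and the invariant factors of ∂_1 are all 1, so H_0 = Z.
  H_1: rank ker ∂_1 − rank ∂_2 = (12 − 5) − 6 = 1, and the invariant factors of ∂_2 are all 1, so H_1 = Z.
  H_2: rank ker ∂_2 − rank ∂_3 = (6 − 6) − 0 = 0, and there is no ∂_3, so H_2 = 0.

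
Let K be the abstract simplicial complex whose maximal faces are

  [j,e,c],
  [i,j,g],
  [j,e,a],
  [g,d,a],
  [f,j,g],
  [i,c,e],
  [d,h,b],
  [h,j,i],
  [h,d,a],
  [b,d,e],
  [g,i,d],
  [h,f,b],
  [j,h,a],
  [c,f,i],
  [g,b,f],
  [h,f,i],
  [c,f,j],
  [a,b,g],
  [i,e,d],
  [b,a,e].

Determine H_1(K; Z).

H_1 ≅ Z ⊕ Z/2.

Order the vertices as a < b < c < d < e < f < g < h < i < j. Listing each simplex with vertices in this order, K has dimension 2 with simplices:

  0-simplices (10): a, b, c, d, e, f, g, h, i, j
  1-simplices (30): ab, ad, ae, ag, ah, aj, bd, be, bf, bg, bh, ce, cf, ci, cj, de, dg, dh, di, ei, ej, fg, fh, fi, fj, gi, gj, hi, hj, ij
  2-simplices (20): abe, abg, adg, adh, aej, ahj, bde, bdh, bfg, bfh, cei, cej, cfi, cfj, dei, dgi, fgj, fhi, gij, hij

so the chain groups are C_0 ≅ Z^10, C_1 ≅ Z^30, C_2 ≅ Z^20.

∂_1: C_1 → C_0 sends each edge [p,q] (with p < q) to q − p. For instance
  ∂bf = f − b.
The 10×30 boundary matrix has rank 9 and Smith normal form diag(1,1,1,1,1,1,1,1,1).

∂_2: C_2 → C_1 maps a triangle to the signed sum of its edges. For instance
  ∂bdh = dh − bh + bd,
  ∂bfg = fg − bg + bf.
The resulting 30×20 matrix has rank 20, and its Smith normal form has invariant factors (1,1,1,1,1,1,1,1,1,1,1,1,1,1,1,1,1,1,1,2).

Computing H_k = (kernel of ∂_k) / (image of ∂_{k+1}):

  H_1: rank ker ∂_1 − rank ∂_2 = (30 − 9) − 20 = 1, and ∂_2 has invariant factor 2 > 1, so H_1 = Z ⊕ Z/2.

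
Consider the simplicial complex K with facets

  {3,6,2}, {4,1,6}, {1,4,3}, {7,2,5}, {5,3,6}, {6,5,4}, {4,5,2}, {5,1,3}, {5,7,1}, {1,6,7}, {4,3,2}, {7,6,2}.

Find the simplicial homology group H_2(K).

Order the vertices as 1 < 2 < 3 < 4 < 5 < 6 < 7. Listing each simplex with vertices in this order, K has dimension 2 with simplices:

  0-simplices (7): [1], [2], [3], [4], [5], [6], [7]
  1-simplices (18): [1,3], [1,4], [1,5], [1,6], [1,7], [2,3], [2,4], [2,5], [2,6], [2,7], [3,4], [3,5], [3,6], [4,5], [4,6], [5,6], [5,7], [6,7]
  2-simplices (12): [1,3,4], [1,3,5], [1,4,6], [1,5,7], [1,6,7], [2,3,4], [2,3,6], [2,4,5], [2,5,7], [2,6,7], [3,5,6], [4,5,6]

giving chain groups C_0 ≅ Z^7, C_1 ≅ Z^18, C_2 ≅ Z^12.

The boundary map ∂_1: C_1 → C_0 sends each edge [p,q] (with p < q) to q − p.
The resulting 7×18 matrix has rank 6, and its Smith normal form has invariant factors (1,1,1,1,1,1).

∂_2: C_2 → C_1 acts by ∂[p,q,r] = [q,r] − [p,r] + [p,q]. For instance
  ∂[1,4,6] = [4,6] − [1,6] + [1,4],
  ∂[2,3,4] = [3,4] − [2,4] + [2,3].
The resulting 18×12 matrix has rank 12, and its Smith normal form has invariant factors (1,1,1,1,1,1,1,1,1,1,1,2).

Now H_k = ker ∂_k / im ∂_{k+1}, so:

  H_2: rank ker ∂_2 − rank ∂_3 = (12 − 12) − 0 = 0, and there is no ∂_3, so H_2 ≅ 0.

H_2 = 0.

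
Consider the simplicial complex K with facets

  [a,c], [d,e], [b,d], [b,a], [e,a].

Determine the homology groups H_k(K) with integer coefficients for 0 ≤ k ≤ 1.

H_0 = Z,  H_1 = Z.

Take the total order a < b < c < d < e on the vertex set. Then K (dimension 1) consists of the simplices:

  0-simplices (5): a, b, c, d, e
  1-simplices (5): ab, ac, ae, bd, de

so the chain groups are C_0 ≅ Z^5, C_1 ≅ Z^5.

The boundary map ∂_1: C_1 → C_0 sends each edge [p,q] (with p < q) to q − p. For instance
  ∂bd = d − b.
As a 5×5 matrix over Z this has rank 4, with invariant factors (1,1,1,1).

Computing H_k = (kernel of ∂_k) / (image of ∂_{k+1}):

  H_0: rank C_0 − rank ∂_1 = 5 − 4 = 1, and the invariant factors of ∂_1 are all 1, so H_0 = Z.
  H_1: rank ker ∂_1 − rank ∂_2 = (5 − 4) − 0 = 1, and there is no ∂_2, so H_1 = Z.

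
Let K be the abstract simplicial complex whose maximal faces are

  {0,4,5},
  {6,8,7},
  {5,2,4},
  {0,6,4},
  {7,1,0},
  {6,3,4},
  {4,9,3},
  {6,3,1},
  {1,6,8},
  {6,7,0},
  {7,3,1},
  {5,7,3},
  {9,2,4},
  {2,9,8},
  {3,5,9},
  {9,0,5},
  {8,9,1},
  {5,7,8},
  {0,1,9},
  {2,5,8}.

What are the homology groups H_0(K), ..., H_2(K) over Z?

H_0 = Z,  H_1 = Z × Z/2,  H_2 = 0.

Fix the vertex order 0 < 1 < 2 < 3 < 4 < 5 < 6 < 7 < 8 < 9 and write every simplex with vertices in increasing order. Then dim K = 2 and the simplices of K are:

  0-simplices (10): [0], [1], [2], [3], [4], [5], [6], [7], [8], [9]
  1-simplices (30): (30 of them)
  2-simplices (20): (20 of them)

giving chain groups C_0 ≅ Z^10, C_1 ≅ Z^30, C_2 ≅ Z^20.

The boundary map ∂_1: C_1 → C_0 sends each edge [p,q] (with p < q) to q − p.
The resulting 10×30 matrix has rank 9, and its Smith normal form has invariant factors (1,1,1,1,1,1,1,1,1).

The boundary map ∂_2: C_2 → C_1 maps a triangle to the signed sum of its edges. For instance
  ∂[3,5,7] = [5,7] − [3,7] + [3,5],
  ∂[0,4,6] = [4,6] − [0,6] + [0,4].
As a 30×20 matrix over Z this has rank 20, with invariant factors (1,1,1,1,1,1,1,1,1,1,1,1,1,1,1,1,1,1,1,2).

Computing H_k = (kernel of ∂_k) / (image of ∂_{k+1}):

  H_0: rank C_0 − rank ∂_1 = 10 − 9 = 1, and the invariant factors of ∂_1 are all 1, so H_0 ≅ Z.
  H_1: rank ker ∂_1 − rank ∂_2 = (30 − 9) − 20 = 1, and ∂_2 has invariant factor 2 > 1, so H_1 ≅ Z × Z/2.
  H_2: rank ker ∂_2 − rank ∂_3 = (20 − 20) − 0 = 0, and there is no ∂_3, so H_2 ≅ 0.

As a check, the Euler characteristic is 10 − 30 + 20 = 0, which agrees with 1 − 1 + 0 = 0.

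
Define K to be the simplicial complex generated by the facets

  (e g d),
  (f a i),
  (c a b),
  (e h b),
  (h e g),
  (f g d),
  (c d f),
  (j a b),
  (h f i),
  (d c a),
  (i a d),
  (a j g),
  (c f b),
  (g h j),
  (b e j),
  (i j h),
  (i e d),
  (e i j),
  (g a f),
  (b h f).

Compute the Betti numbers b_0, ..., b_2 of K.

b_0 = 1, b_1 = 1, b_2 = 0.

Fix the vertex order a < b < c < d < e < f < g < h < i < j and write every simplex with vertices in increasing order. Then dim K = 2 and the simplices of K are:

  0-simplices (10): a, b, c, d, e, f, g, h, i, j
  1-simplices (30): ab, ac, ad, af, ag, ai, aj, bc, be, bf, bh, bj, cd, cf, de, df, dg, di, eg, eh, ei, ej, fg, fh, fi, gh, gj, hi, hj, ij
  2-simplices (20): abc, abj, acd, adi, afg, afi, agj, bcf, beh, bej, bfh, cdf, deg, dei, dfg, egh, eij, fhi, ghj, hij

so the chain groups are C_0 ≅ Z^10, C_1 ≅ Z^30, C_2 ≅ Z^20.

The boundary map ∂_1: C_1 → C_0 maps an edge to its endpoints' difference, ∂[p,q] = q − p.
As a 10×30 matrix over Z this has rank 9, with invariant factors (1,1,1,1,1,1,1,1,1).

The boundary map ∂_2: C_2 → C_1 acts by ∂[p,q,r] = [q,r] − [p,r] + [p,q]. For instance
  ∂adi = di − ai + ad,
  ∂abc = bc − ac + ab.
As a 30×20 matrix over Z this has rank 20, with invariant factors (1,1,1,1,1,1,1,1,1,1,1,1,1,1,1,1,1,1,1,2).

Reading off H_k = ker ∂_k / im ∂_{k+1}:

  H_0: rank C_0 − rank ∂_1 = 10 − 9 = 1, and the invariant factors of ∂_1 are all 1, so H_0 = Z.
  H_1: rank ker ∂_1 − rank ∂_2 = (30 − 9) − 20 = 1, and ∂_2 has invariant factor 2 > 1, so H_1 = Z ⊕ Z/2Z.
  H_2: rank ker ∂_2 − rank ∂_3 = (20 − 20) − 0 = 0, and there is no ∂_3, so H_2 = 0.

Hence the Betti numbers are b_0 = 1, b_1 = 1, b_2 = 0.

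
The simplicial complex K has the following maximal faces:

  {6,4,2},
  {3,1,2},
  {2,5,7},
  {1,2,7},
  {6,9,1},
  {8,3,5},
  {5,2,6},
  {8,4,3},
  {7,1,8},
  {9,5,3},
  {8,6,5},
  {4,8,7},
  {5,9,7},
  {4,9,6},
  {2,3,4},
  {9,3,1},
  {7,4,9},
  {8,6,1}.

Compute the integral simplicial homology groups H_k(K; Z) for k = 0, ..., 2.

K has 9 vertices, 27 edges, 18 triangles.
rank ∂_0 = 0, rank ∂_1 = 8 ⇒ b_0 = 9 − 0 − 8 = 1; all invariant factors of ∂_1 are 1 so no torsion. So H_0 = Z.
rank ∂_1 = 8, rank ∂_2 = 17 ⇒ b_1 = 27 − 8 − 17 = 2; all invariant factors of ∂_2 are 1 so no torsion. So H_1 = Z^2.
rank ∂_2 = 17, rank ∂_3 = 0 ⇒ b_2 = 18 − 17 − 0 = 1. So H_2 = Z.

H_0 ≅ Z,  H_1 ≅ Z^2,  H_2 ≅ Z.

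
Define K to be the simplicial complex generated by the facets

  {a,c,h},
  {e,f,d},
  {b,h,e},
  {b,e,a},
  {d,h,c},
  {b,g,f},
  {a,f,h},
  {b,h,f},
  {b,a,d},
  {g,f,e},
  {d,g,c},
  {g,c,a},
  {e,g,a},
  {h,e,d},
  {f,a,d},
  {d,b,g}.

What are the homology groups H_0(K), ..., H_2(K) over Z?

We work with the vertex ordering a < b < c < d < e < f < g < h. The simplices of K, each written with vertices in increasing order, are:

  0-simplices (8): a, b, c, d, e, f, g, h
  1-simplices (24): ab, ac, ad, ae, af, ag, ah, bd, be, bf, bg, bh, cd, cg, ch, de, df, dg, dh, ef, eg, eh, fg, fh
  2-simplices (16): abd, abe, acg, ach, adf, aeg, afh, bdg, beh, bfg, bfh, cdg, cdh, def, deh, efg

Hence C_0 ≅ Z^8, C_1 ≅ Z^24, C_2 ≅ Z^16.

∂_1: C_1 → C_0 maps an edge to its endpoints' difference, ∂[p,q] = q − p. For instance
  ∂ac = c − a.
As a 8×24 matrix over Z this has rank 7, with invariant factors (1,1,1,1,1,1,1).

The boundary map ∂_2: C_2 → C_1 sends each 2-simplex [p,q,r] to [q,r] − [p,r] + [p,q]. For instance
  ∂bfh = fh − bh + bf,
  ∂beh = eh − bh + be.
As a 24×16 matrix over Z this has rank 15, with invariant factors (1,1,1,1,1,1,1,1,1,1,1,1,1,1,1).

From H_k ≅ ker(∂_k) / im(∂_{k+1}) we obtain:

  H_0: rank C_0 − rank ∂_1 = 8 − 7 = 1, and the invariant factors of ∂_1 are all 1, so H_0 = Z.
  H_1: rank ker ∂_1 − rank ∂_2 = (24 − 7) − 15 = 2, and the invariant factors of ∂_2 are all 1, so H_1 = Z^2.
  H_2: rank ker ∂_2 − rank ∂_3 = (16 − 15) − 0 = 1, and there is no ∂_3, so H_2 = Z.

As a check, the Euler characteristic is 8 − 24 + 16 = 0, which agrees with 1 − 2 + 1 = 0.
(K is a triangulation of the torus T^2.)

H_0 ≅ Z,  H_1 ≅ Z^2,  H_2 ≅ Z.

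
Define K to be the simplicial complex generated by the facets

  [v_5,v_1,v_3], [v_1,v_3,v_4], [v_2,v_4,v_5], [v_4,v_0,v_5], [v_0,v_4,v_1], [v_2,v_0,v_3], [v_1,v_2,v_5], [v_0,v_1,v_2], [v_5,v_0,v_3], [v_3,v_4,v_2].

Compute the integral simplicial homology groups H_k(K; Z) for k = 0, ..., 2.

Take the total order v_0 < v_1 < v_2 < v_3 < v_4 < v_5 on the vertex set. Then K (dimension 2) consists of the simplices:

  0-simplices (6): [v_0], [v_1], [v_2], [v_3], [v_4], [v_5]
  1-simplices (15): (15 of them)
  2-simplices (10): [v_0,v_1,v_2], [v_0,v_1,v_4], [v_0,v_2,v_3], [v_0,v_3,v_5], [v_0,v_4,v_5], [v_1,v_2,v_5], [v_1,v_3,v_4], [v_1,v_3,v_5], [v_2,v_3,v_4], [v_2,v_4,v_5]

giving chain groups C_0 ≅ Z^6, C_1 ≅ Z^15, C_2 ≅ Z^10.

Boundary ∂_1: C_1 → C_0 is given by ∂[p,q] = [q] − [p].
As a 6×15 matrix over Z this has rank 5, with invariant factors (1,1,1,1,1).

Boundary ∂_2: C_2 → C_1 acts by ∂[p,q,r] = [q,r] − [p,r] + [p,q]. For instance
  ∂[v_0,v_2,v_3] = [v_2,v_3] − [v_0,v_3] + [v_0,v_2],
  ∂[v_1,v_3,v_5] = [v_3,v_5] − [v_1,v_5] + [v_1,v_3].
The 15×10 boundary matrix has rank 10 and Smith normal form diag(1,1,1,1,1,1,1,1,1,2).

Reading off H_k = ker ∂_k / im ∂_{k+1}:

  H_0: rank C_0 − rank ∂_1 = 6 − 5 = 1, and the invariant factors of ∂_1 are all 1, so H_0 = Z.
  H_1: rank ker ∂_1 − rank ∂_2 = (15 − 5) − 10 = 0, and ∂_2 has invariant factor 2 > 1, so H_1 = Z_2.
  H_2: rank ker ∂_2 − rank ∂_3 = (10 − 10) − 0 = 0, and there is no ∂_3, so H_2 = 0.

(K is a triangulation of the real projective plane RP^2.)

H_0 ≅ Z,  H_1 ≅ Z_2,  H_2 = 0.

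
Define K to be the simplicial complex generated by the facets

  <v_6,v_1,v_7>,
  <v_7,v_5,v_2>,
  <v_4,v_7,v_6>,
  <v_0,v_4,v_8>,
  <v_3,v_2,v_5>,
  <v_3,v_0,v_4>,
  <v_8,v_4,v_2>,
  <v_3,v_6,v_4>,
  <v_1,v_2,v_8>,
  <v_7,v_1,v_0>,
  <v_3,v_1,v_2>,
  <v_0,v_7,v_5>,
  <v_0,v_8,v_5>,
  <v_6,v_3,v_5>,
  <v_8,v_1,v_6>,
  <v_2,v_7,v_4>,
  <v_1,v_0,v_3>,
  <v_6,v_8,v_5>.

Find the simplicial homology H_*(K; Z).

H_0 ≅ Z,  H_1 ≅ Z^2,  H_2 ≅ Z.

Fix the vertex order v_0 < v_1 < v_2 < v_3 < v_4 < v_5 < v_6 < v_7 < v_8 and write every simplex with vertices in increasing order. Then dim K = 2 and the simplices of K are:

  0-simplices (9): [v_0], [v_1], [v_2], [v_3], [v_4], [v_5], [v_6], [v_7], [v_8]
  1-simplices (27): (27 of them)
  2-simplices (18): (18 of them)

so the chain groups are C_0 ≅ Z^9, C_1 ≅ Z^27, C_2 ≅ Z^18.

Boundary ∂_1: C_1 → C_0 is given by ∂[p,q] = [q] − [p]. For instance
  ∂[v_1,v_6] = [v_6] − [v_1].
The resulting 9×27 matrix has rank 8, and its Smith normal form has invariant factors (1,1,1,1,1,1,1,1).

∂_2: C_2 → C_1 acts by ∂[p,q,r] = [q,r] − [p,r] + [p,q]. For instance
  ∂[v_0,v_1,v_7] = [v_1,v_7] − [v_0,v_7] + [v_0,v_1],
  ∂[v_0,v_5,v_7] = [v_5,v_7] − [v_0,v_7] + [v_0,v_5].
The 27×18 boundary matrix has rank 17 and Smith normal form diag(1,1,1,1,1,1,1,1,1,1,1,1,1,1,1,1,1).

Now H_k = ker ∂_k / im ∂_{k+1}, so:

  H_0: rank C_0 − rank ∂_1 = 9 − 8 = 1, and the invariant factors of ∂_1 are all 1, so H_0 = Z.
  H_1: rank ker ∂_1 − rank ∂_2 = (27 − 8) − 17 = 2, and the invariant factors of ∂_2 are all 1, so H_1 = Z^2.
  H_2: rank ker ∂_2 − rank ∂_3 = (18 − 17) − 0 = 1, and there is no ∂_3, so H_2 = Z.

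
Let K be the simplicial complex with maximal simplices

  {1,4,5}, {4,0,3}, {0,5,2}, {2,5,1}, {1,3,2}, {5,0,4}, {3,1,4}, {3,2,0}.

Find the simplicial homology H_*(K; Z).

H_0 = Z,  H_1 = 0,  H_2 = Z.

Take the total order 0 < 1 < 2 < 3 < 4 < 5 on the vertex set. Then K (dimension 2) consists of the simplices:

  0-simplices (6): [0], [1], [2], [3], [4], [5]
  1-simplices (12): [0,2], [0,3], [0,4], [0,5], [1,2], [1,3], [1,4], [1,5], [2,3], [2,5], [3,4], [4,5]
  2-simplices (8): [0,2,3], [0,2,5], [0,3,4], [0,4,5], [1,2,3], [1,2,5], [1,3,4], [1,4,5]

so the chain groups are C_0 ≅ Z^6, C_1 ≅ Z^12, C_2 ≅ Z^8.

The boundary map ∂_1: C_1 → C_0 maps an edge to its endpoints' difference, ∂[p,q] = q − p. For instance
  ∂[2,3] = [3] − [2].
This gives a 6×12 integer matrix of rank 5; reducing to Smith normal form yields diagonal entries (1,1,1,1,1).

The boundary map ∂_2: C_2 → C_1 acts by ∂[p,q,r] = [q,r] − [p,r] + [p,q]. For instance
  ∂[1,2,3] = [2,3] − [1,3] + [1,2],
  ∂[0,2,3] = [2,3] − [0,3] + [0,2].
As a 12×8 matrix over Z this has rank 7, with invariant factors (1,1,1,1,1,1,1).

Reading off H_k = ker ∂_k / im ∂_{k+1}:

  H_0: rank C_0 − rank ∂_1 = 6 − 5 = 1, and the invariant factors of ∂_1 are all 1, so H_0 ≅ Z.
  H_1: rank ker ∂_1 − rank ∂_2 = (12 − 5) − 7 = 0, and the invariant factors of ∂_2 are all 1, so H_1 ≅ 0.
  H_2: rank ker ∂_2 − rank ∂_3 = (8 − 7) − 0 = 1, and there is no ∂_3, so H_2 ≅ Z.

(K is a triangulation of the 2-sphere S^2.)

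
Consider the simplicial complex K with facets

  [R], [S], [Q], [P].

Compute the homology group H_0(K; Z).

K has 4 vertices.
rank ∂_0 = 0, rank ∂_1 = 0 ⇒ b_0 = 4 − 0 − 0 = 4. So H_0 ≅ Z^4.

H_0 = Z^4.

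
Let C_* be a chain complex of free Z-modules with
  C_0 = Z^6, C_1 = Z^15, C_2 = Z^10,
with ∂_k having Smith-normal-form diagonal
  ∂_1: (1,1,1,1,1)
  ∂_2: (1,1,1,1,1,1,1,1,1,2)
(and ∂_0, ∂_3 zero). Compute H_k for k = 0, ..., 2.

H_0: b_0 = 6 − 0 − 5 = 1; torsion from ∂_1 factors > 1: none. So H_0 ≅ Z.
H_1: b_1 = 15 − 5 − 10 = 0; torsion from ∂_2 factors > 1: [2]. So H_1 ≅ Z/2Z.
H_2: b_2 = 10 − 10 − 0 = 0; torsion from ∂_3 factors > 1: none. So H_2 ≅ 0.

H_0 ≅ Z,  H_1 ≅ Z/2Z,  H_2 = 0.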